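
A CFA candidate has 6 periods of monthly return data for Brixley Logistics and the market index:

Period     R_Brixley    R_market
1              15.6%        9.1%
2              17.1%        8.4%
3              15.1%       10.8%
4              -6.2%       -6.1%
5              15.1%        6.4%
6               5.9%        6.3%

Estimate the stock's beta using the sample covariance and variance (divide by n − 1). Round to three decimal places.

Mean R_i = (15.6 + 17.1 + 15.1 − 6.2 + 15.1 + 5.9) / 6 = 10.4333%
Mean R_m = (9.1 + 8.4 + 10.8 − 6.1 + 6.4 + 6.3) / 6 = 5.8167%
Σ(R_i − R̄_i)(R_m − R̄_m) = 256.1867  ⇒  Cov = 256.1867 / 5 = 51.2373
Σ(R_m − R̄_m)² = 184.8683  ⇒  Var(R_m) = 184.8683 / 5 = 36.9737
β = Cov / Var(R_m) = 51.2373 / 36.9737 = 1.3858

1.386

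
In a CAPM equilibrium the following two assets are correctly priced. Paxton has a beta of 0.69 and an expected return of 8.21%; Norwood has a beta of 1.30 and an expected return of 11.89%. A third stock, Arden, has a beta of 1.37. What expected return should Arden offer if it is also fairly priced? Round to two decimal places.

MRP (SML slope) = (11.89% − 8.21%) / (1.30 − 0.69) = 3.68% / 0.61 = 6.0328%
R_f (intercept) = 8.21% − 0.69 × 6.0328% = 4.0474%
E(R_Arden) = R_f + β × MRP = 4.0474% + 1.37 × 6.0328% = 12.31%

12.31%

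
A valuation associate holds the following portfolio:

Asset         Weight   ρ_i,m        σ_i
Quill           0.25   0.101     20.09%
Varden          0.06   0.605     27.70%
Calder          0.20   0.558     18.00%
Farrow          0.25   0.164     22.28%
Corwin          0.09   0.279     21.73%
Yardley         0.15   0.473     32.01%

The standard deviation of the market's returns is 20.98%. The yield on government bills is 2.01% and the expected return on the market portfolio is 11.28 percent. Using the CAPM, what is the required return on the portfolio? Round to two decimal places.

5.21%

β_Quill = 0.101 × 20.09% / 20.98% = 0.0967
β_Varden = 0.605 × 27.70% / 20.98% = 0.7988
β_Calder = 0.558 × 18.00% / 20.98% = 0.4787
β_Farrow = 0.164 × 22.28% / 20.98% = 0.1742
β_Corwin = 0.279 × 21.73% / 20.98% = 0.2890
β_Yardley = 0.473 × 32.01% / 20.98% = 0.7217
β_P = Σ w_i β_i = 0.25×0.0967 + 0.06×0.7988 + 0.20×0.4787 + 0.25×0.1742 + 0.09×0.2890 + 0.15×0.7217 = 0.3457
MRP = 11.28% − 2.01% = 9.27%
E(R_P) = R_f + β_P × MRP = 2.01% + 0.3457 × 9.27% = 5.21%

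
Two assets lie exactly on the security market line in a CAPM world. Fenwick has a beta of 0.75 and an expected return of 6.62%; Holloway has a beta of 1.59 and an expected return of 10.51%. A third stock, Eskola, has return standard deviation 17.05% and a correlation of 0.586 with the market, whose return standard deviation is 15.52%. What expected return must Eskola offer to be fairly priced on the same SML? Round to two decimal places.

6.13%

MRP = (10.51% − 6.62%) / (1.59 − 0.75) = 4.6310%
R_f = 6.62% − 0.75 × 4.6310% = 3.1468%
β_Eskola = ρ·σ_i/σ_m = 0.586 × 17.05 / 15.52 = 0.6438
E(R_Eskola) = R_f + β × MRP = 3.1468% + 0.6438 × 4.6310% = 6.13%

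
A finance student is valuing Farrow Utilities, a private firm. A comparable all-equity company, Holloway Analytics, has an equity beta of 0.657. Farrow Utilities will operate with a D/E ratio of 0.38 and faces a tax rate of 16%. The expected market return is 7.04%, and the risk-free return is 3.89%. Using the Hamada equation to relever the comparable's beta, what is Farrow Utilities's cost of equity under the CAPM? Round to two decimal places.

6.62%

β_L = β_U × [1 + (1 − t)(D/E)] = 0.657 × [1 + (1 − 0.16) × 0.38]
    = 0.657 × [1 + 0.84 × 0.38] = 0.657 × 1.3192 = 0.8667
MRP = 7.04% − 3.89% = 3.15%
E(R) = R_f + β_L × MRP = 3.89% + 0.8667 × 3.15% = 6.62%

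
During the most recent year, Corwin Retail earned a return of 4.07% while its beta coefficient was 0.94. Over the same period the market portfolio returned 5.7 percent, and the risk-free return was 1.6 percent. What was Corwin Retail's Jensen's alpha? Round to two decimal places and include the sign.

-1.38%

Market excess return = 5.7% − 1.6% = 4.10%
CAPM benchmark = R_f + β(R_m − R_f) = 1.6% + 0.94 × 4.1% = 5.4540%
α = actual − benchmark = 4.07% − 5.4540% = -1.38%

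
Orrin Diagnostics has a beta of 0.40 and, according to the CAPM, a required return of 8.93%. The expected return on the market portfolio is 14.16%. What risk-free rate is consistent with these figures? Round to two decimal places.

5.44%

E(R) = R_f + β(E(R_m) − R_f) = R_f(1 − β) + β·E(R_m)
8.93% = R_f × (1 − 0.40) + 0.40 × 14.16%
8.93% = R_f × 0.60 + 5.6640%
R_f = (8.93% − 5.6640%) / 0.60 = 5.44%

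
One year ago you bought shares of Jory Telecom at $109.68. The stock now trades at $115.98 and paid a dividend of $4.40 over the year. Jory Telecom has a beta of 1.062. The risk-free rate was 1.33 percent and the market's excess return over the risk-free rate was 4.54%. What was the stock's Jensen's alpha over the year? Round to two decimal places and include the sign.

+3.60%

Realised HPR = (P1 + D1 − P0) / P0 = (115.98 + 4.40 − 109.68) / 109.68 = 10.70 / 109.68 = 9.7557%
CAPM required = R_f + β·MRP = 1.33% + 1.062 × 4.54% = 6.15148%
α = realised − required = 9.7557% − 6.15148% = +3.60%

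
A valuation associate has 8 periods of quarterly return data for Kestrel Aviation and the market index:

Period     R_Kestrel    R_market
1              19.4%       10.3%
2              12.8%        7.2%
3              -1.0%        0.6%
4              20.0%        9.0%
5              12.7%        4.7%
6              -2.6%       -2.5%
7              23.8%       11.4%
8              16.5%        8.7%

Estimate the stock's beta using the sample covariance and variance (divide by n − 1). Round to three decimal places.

1.932

Mean R_i = (19.4 + 12.8 − 1.0 + 20.0 + 12.7 − 2.6 + 23.8 + 16.5) / 8 = 12.7000%
Mean R_m = (10.3 + 7.2 + 0.6 + 9.0 + 4.7 − 2.5 + 11.4 + 8.7) / 8 = 6.1750%
Σ(R_i − R̄_i)(R_m − R̄_m) = 325.0600  ⇒  Cov = 325.0600 / 7 = 46.4371
Σ(R_m − R̄_m)² = 168.2350  ⇒  Var(R_m) = 168.2350 / 7 = 24.0336
β = Cov / Var(R_m) = 46.4371 / 24.0336 = 1.9322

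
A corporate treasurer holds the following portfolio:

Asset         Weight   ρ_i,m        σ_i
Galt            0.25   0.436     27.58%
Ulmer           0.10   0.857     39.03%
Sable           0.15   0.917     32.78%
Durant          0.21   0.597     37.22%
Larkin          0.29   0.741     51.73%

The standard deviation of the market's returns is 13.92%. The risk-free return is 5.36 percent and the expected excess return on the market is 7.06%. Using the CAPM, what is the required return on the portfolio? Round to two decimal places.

β_Galt = 0.436 × 27.58% / 13.92% = 0.8639
β_Ulmer = 0.857 × 39.03% / 13.92% = 2.4029
β_Sable = 0.917 × 32.78% / 13.92% = 2.1594
β_Durant = 0.597 × 37.22% / 13.92% = 1.5963
β_Larkin = 0.741 × 51.73% / 13.92% = 2.7537
β_P = Σ w_i β_i = 0.25×0.8639 + 0.10×2.4029 + 0.15×2.1594 + 0.21×1.5963 + 0.29×2.7537 = 1.9140
E(R_P) = R_f + β_P × MRP = 5.36% + 1.9140 × 7.06% = 18.87%

18.87%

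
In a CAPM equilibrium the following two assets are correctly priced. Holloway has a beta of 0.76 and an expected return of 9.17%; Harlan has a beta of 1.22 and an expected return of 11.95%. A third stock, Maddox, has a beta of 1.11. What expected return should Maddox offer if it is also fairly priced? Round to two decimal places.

MRP (SML slope) = (11.95% − 9.17%) / (1.22 − 0.76) = 2.78% / 0.46 = 6.0435%
R_f (intercept) = 9.17% − 0.76 × 6.0435% = 4.5769%
E(R_Maddox) = R_f + β × MRP = 4.5769% + 1.11 × 6.0435% = 11.29%

11.29%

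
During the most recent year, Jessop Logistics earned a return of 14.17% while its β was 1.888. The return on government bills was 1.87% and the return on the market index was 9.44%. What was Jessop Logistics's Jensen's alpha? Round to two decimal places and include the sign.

-1.99%

Market excess return = 9.44% − 1.87% = 7.57%
CAPM benchmark = R_f + β(R_m − R_f) = 1.87% + 1.888 × 7.57% = 16.16216%
α = actual − benchmark = 14.17% − 16.16216% = -1.99%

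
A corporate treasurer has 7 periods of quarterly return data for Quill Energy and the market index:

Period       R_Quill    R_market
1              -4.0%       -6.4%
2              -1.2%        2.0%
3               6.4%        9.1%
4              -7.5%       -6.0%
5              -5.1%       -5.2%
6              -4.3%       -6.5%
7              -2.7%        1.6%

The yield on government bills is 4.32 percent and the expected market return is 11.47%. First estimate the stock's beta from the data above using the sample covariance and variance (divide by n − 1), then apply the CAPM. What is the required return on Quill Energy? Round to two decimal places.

9.15%

Mean R_i = (-4.0 − 1.2 + 6.4 − 7.5 − 5.1 − 4.3 − 2.7) / 7 = -2.6286%
Mean R_m = (-6.4 + 2.0 + 9.1 − 6.0 − 5.2 − 6.5 + 1.6) / 7 = -1.6286%
Σ(R_i − R̄_i)(R_m − R̄_m) = 146.6243  ⇒  Cov = 146.6243 / 6 = 24.4374
Σ(R_m − R̄_m)² = 217.0543  ⇒  Var(R_m) = 217.0543 / 6 = 36.1757
β = Cov / Var(R_m) = 24.4374 / 36.1757 = 0.6755
MRP = 11.47% − 4.32% = 7.15%
E(R) = R_f + β × MRP = 4.32% + 0.6755 × 7.15% = 9.15%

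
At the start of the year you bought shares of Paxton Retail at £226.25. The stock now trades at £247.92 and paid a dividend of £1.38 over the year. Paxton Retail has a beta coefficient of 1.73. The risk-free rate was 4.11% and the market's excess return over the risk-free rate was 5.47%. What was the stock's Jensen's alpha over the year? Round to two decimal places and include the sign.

-3.39%

Realised HPR = (P1 + D1 − P0) / P0 = (247.92 + 1.38 − 226.25) / 226.25 = 23.05 / 226.25 = 10.1878%
CAPM required = R_f + β·MRP = 4.11% + 1.73 × 5.47% = 13.5731%
α = realised − required = 10.1878% − 13.5731% = -3.39%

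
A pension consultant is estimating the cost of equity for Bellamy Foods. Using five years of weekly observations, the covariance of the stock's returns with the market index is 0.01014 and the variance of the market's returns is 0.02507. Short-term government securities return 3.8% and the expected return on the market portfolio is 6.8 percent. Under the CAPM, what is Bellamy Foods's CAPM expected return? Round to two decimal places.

β = Cov(R_i, R_m) / Var(R_m) = 0.01014 / 0.02507 = 0.4045
MRP = 6.8% − 3.8% = 3.00%
E(R) = R_f + β × MRP = 3.8% + 0.4045 × 3.0% = 5.01%

5.01%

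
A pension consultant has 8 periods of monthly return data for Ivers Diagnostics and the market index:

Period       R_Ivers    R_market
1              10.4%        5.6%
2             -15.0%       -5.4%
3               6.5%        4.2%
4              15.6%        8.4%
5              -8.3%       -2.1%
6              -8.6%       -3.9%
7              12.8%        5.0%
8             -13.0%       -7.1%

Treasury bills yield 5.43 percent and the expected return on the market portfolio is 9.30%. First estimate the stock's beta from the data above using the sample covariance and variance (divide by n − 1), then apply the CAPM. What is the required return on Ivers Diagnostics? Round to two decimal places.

Mean R_i = (10.4 − 15.0 + 6.5 + 15.6 − 8.3 − 8.6 + 12.8 − 13.0) / 8 = 0.0500%
Mean R_m = (5.6 − 5.4 + 4.2 + 8.4 − 2.1 − 3.9 + 5.0 − 7.1) / 8 = 0.5875%
Σ(R_i − R̄_i)(R_m − R̄_m) = 504.6150  ⇒  Cov = 504.6150 / 7 = 72.0879
Σ(R_m − R̄_m)² = 240.9888  ⇒  Var(R_m) = 240.9888 / 7 = 34.4270
β = Cov / Var(R_m) = 72.0879 / 34.4270 = 2.0939
MRP = 9.30% − 5.43% = 3.87%
E(R) = R_f + β × MRP = 5.43% + 2.0939 × 3.87% = 13.53%

13.53%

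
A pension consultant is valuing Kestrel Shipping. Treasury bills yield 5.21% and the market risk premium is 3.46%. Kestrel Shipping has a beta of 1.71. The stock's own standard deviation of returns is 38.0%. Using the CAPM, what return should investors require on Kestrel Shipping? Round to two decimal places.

11.13%

E(R) = R_f + β × MRP = 5.21% + 1.71 × 3.46% = 11.13%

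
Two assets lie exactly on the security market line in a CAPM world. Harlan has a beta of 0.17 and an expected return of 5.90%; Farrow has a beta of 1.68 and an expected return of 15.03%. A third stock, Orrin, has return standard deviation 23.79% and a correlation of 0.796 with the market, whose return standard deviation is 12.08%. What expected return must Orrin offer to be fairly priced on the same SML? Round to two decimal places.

MRP = (15.03% − 5.90%) / (1.68 − 0.17) = 6.0464%
R_f = 5.90% − 0.17 × 6.0464% = 4.8721%
β_Orrin = ρ·σ_i/σ_m = 0.796 × 23.79 / 12.08 = 1.5676
E(R_Orrin) = R_f + β × MRP = 4.8721% + 1.5676 × 6.0464% = 14.35%

14.35%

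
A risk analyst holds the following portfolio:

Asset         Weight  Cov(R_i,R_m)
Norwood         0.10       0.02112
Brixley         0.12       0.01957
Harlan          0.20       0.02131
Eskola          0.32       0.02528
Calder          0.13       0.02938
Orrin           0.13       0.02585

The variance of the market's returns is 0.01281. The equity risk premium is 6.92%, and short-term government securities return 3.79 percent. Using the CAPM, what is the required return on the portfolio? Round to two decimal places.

16.75%

β_Norwood = 0.02112 / 0.01281 = 1.6487
β_Brixley = 0.01957 / 0.01281 = 1.5277
β_Harlan = 0.02131 / 0.01281 = 1.6635
β_Eskola = 0.02528 / 0.01281 = 1.9735
β_Calder = 0.02938 / 0.01281 = 2.2935
β_Orrin = 0.02585 / 0.01281 = 2.0180
β_P = Σ w_i β_i = 0.10×1.6487 + 0.12×1.5277 + 0.20×1.6635 + 0.32×1.9735 + 0.13×2.2935 + 0.13×2.0180 = 1.8729
E(R_P) = R_f + β_P × MRP = 3.79% + 1.8729 × 6.92% = 16.75%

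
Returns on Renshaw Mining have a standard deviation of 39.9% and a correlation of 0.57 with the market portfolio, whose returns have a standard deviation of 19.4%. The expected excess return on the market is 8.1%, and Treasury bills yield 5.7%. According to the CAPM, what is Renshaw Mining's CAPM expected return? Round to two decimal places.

15.20%

β = ρ × σ_i / σ_m = 0.57 × 39.9% / 19.4% = 1.1723
E(R) = 5.7% + 1.1723 × 8.1% = 15.20%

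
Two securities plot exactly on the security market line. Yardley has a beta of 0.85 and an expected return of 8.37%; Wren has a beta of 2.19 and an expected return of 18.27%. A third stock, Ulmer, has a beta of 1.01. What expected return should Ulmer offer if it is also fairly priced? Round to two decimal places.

MRP (SML slope) = (18.27% − 8.37%) / (2.19 − 0.85) = 9.90% / 1.34 = 7.3881%
R_f (intercept) = 8.37% − 0.85 × 7.3881% = 2.0901%
E(R_Ulmer) = R_f + β × MRP = 2.0901% + 1.01 × 7.3881% = 9.55%

9.55%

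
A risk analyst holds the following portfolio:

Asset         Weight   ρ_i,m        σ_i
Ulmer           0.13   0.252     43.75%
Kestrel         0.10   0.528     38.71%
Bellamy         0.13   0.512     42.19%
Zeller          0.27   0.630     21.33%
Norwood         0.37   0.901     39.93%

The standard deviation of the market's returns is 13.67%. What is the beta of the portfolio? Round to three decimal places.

1.699

β_Ulmer = 0.252 × 43.75% / 13.67% = 0.8065
β_Kestrel = 0.528 × 38.71% / 13.67% = 1.4952
β_Bellamy = 0.512 × 42.19% / 13.67% = 1.5802
β_Zeller = 0.630 × 21.33% / 13.67% = 0.9830
β_Norwood = 0.901 × 39.93% / 13.67% = 2.6318
β_P = Σ w_i β_i = 0.13×0.8065 + 0.10×1.4952 + 0.13×1.5802 + 0.27×0.9830 + 0.37×2.6318 = 1.6990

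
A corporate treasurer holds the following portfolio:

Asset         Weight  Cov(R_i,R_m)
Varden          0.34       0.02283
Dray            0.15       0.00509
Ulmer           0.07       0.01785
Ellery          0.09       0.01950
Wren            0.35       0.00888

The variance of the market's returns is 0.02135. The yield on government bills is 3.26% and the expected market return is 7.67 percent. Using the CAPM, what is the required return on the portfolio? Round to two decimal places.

6.28%

β_Varden = 0.02283 / 0.02135 = 1.0693
β_Dray = 0.00509 / 0.02135 = 0.2384
β_Ulmer = 0.01785 / 0.02135 = 0.8361
β_Ellery = 0.01950 / 0.02135 = 0.9133
β_Wren = 0.00888 / 0.02135 = 0.4159
β_P = Σ w_i β_i = 0.34×1.0693 + 0.15×0.2384 + 0.07×0.8361 + 0.09×0.9133 + 0.35×0.4159 = 0.6856
MRP = 7.67% − 3.26% = 4.41%
E(R_P) = R_f + β_P × MRP = 3.26% + 0.6856 × 4.41% = 6.28%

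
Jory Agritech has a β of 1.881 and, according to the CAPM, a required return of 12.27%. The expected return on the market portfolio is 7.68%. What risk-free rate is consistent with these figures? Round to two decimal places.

E(R) = R_f + β(E(R_m) − R_f) = R_f(1 − β) + β·E(R_m)
12.27% = R_f × (1 − 1.881) + 1.881 × 7.68%
12.27% = R_f × -0.881 + 14.44608%
R_f = (12.27% − 14.44608%) / -0.881 = 2.47%

2.47%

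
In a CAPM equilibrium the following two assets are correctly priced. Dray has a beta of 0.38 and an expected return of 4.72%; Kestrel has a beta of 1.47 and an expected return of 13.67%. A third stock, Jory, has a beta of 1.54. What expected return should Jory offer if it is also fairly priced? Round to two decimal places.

14.24%

MRP (SML slope) = (13.67% − 4.72%) / (1.47 − 0.38) = 8.95% / 1.09 = 8.2110%
R_f (intercept) = 4.72% − 0.38 × 8.2110% = 1.5998%
E(R_Jory) = R_f + β × MRP = 1.5998% + 1.54 × 8.2110% = 14.24%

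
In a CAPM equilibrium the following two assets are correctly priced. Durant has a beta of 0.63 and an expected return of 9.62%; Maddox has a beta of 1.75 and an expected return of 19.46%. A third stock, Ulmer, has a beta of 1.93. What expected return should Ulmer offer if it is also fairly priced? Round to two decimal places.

21.04%

MRP (SML slope) = (19.46% − 9.62%) / (1.75 − 0.63) = 9.84% / 1.12 = 8.7857%
R_f (intercept) = 9.62% − 0.63 × 8.7857% = 4.0850%
E(R_Ulmer) = R_f + β × MRP = 4.0850% + 1.93 × 8.7857% = 21.04%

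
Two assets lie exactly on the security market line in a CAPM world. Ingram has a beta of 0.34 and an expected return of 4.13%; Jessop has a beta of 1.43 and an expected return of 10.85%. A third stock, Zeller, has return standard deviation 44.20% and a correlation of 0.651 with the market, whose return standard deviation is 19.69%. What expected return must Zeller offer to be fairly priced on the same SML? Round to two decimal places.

11.04%

MRP = (10.85% − 4.13%) / (1.43 − 0.34) = 6.1651%
R_f = 4.13% − 0.34 × 6.1651% = 2.0339%
β_Zeller = ρ·σ_i/σ_m = 0.651 × 44.20 / 19.69 = 1.4614
E(R_Zeller) = R_f + β × MRP = 2.0339% + 1.4614 × 6.1651% = 11.04%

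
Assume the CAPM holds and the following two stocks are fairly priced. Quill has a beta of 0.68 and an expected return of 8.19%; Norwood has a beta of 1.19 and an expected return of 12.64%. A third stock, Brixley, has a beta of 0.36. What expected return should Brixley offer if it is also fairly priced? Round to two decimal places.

5.40%

MRP (SML slope) = (12.64% − 8.19%) / (1.19 − 0.68) = 4.45% / 0.51 = 8.7255%
R_f (intercept) = 8.19% − 0.68 × 8.7255% = 2.2567%
E(R_Brixley) = R_f + β × MRP = 2.2567% + 0.36 × 8.7255% = 5.40%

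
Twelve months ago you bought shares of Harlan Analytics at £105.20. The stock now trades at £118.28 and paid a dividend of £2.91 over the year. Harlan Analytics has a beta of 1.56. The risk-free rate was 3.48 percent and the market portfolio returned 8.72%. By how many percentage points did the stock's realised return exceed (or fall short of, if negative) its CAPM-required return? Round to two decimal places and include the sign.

+3.55%

Realised HPR = (P1 + D1 − P0) / P0 = (118.28 + 2.91 − 105.20) / 105.20 = 15.99 / 105.20 = 15.1996%
MRP = 8.72% − 3.48% = 5.24%
CAPM required = R_f + β·MRP = 3.48% + 1.56 × 5.24% = 11.6544%
α = realised − required = 15.1996% − 11.6544% = +3.55%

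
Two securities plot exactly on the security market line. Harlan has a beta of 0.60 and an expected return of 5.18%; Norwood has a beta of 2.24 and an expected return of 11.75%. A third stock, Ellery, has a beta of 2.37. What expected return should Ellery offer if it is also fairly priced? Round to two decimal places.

12.27%

MRP (SML slope) = (11.75% − 5.18%) / (2.24 − 0.60) = 6.57% / 1.64 = 4.0061%
R_f (intercept) = 5.18% − 0.60 × 4.0061% = 2.7763%
E(R_Ellery) = R_f + β × MRP = 2.7763% + 2.37 × 4.0061% = 12.27%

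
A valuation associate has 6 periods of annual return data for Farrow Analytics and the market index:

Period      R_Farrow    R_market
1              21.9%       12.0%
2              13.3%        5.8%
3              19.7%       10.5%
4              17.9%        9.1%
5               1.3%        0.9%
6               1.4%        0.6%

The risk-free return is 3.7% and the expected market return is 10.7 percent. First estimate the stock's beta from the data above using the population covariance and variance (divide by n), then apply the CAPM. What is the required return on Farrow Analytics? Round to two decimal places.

Mean R_i = (21.9 + 13.3 + 19.7 + 17.9 + 1.3 + 1.4) / 6 = 12.5833%
Mean R_m = (12.0 + 5.8 + 10.5 + 9.1 + 0.9 + 0.6) / 6 = 6.4833%
Σ(R_i − R̄_i)(R_m − R̄_m) = 222.1983  ⇒  Cov = 222.1983 / 6 = 37.0331
Σ(R_m − R̄_m)² = 119.6683  ⇒  Var(R_m) = 119.6683 / 6 = 19.9447
β = Cov / Var(R_m) = 37.0331 / 19.9447 = 1.8568
MRP = 10.7% − 3.7% = 7.00%
E(R) = R_f + β × MRP = 3.7% + 1.8568 × 7.0% = 16.70%

16.70%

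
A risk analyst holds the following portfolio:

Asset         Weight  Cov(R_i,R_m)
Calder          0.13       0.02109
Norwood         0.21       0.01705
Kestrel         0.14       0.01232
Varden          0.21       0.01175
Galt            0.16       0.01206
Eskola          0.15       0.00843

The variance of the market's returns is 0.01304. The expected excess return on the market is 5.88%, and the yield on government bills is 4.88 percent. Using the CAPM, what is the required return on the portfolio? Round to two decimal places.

β_Calder = 0.02109 / 0.01304 = 1.6173
β_Norwood = 0.01705 / 0.01304 = 1.3075
β_Kestrel = 0.01232 / 0.01304 = 0.9448
β_Varden = 0.01175 / 0.01304 = 0.9011
β_Galt = 0.01206 / 0.01304 = 0.9248
β_Eskola = 0.00843 / 0.01304 = 0.6465
β_P = Σ w_i β_i = 0.13×1.6173 + 0.21×1.3075 + 0.14×0.9448 + 0.21×0.9011 + 0.16×0.9248 + 0.15×0.6465 = 1.0513
E(R_P) = R_f + β_P × MRP = 4.88% + 1.0513 × 5.88% = 11.06%

11.06%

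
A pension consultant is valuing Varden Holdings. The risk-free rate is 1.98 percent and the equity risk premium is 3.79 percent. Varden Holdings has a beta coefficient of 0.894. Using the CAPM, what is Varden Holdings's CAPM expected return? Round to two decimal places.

5.37%

E(R) = R_f + β × MRP = 1.98% + 0.894 × 3.79% = 5.37%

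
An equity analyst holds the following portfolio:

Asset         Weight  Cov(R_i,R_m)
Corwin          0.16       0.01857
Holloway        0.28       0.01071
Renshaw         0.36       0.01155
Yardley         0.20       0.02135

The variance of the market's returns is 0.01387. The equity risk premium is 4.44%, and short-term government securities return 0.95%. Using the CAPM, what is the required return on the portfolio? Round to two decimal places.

β_Corwin = 0.01857 / 0.01387 = 1.3389
β_Holloway = 0.01071 / 0.01387 = 0.7722
β_Renshaw = 0.01155 / 0.01387 = 0.8327
β_Yardley = 0.02135 / 0.01387 = 1.5393
β_P = Σ w_i β_i = 0.16×1.3389 + 0.28×0.7722 + 0.36×0.8327 + 0.20×1.5393 = 1.0381
E(R_P) = R_f + β_P × MRP = 0.95% + 1.0381 × 4.44% = 5.56%

5.56%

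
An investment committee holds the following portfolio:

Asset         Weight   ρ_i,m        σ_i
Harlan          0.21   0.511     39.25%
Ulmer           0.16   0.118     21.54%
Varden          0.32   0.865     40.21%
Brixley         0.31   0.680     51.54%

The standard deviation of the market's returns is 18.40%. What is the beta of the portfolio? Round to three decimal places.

1.446

β_Harlan = 0.511 × 39.25% / 18.40% = 1.0900
β_Ulmer = 0.118 × 21.54% / 18.40% = 0.1381
β_Varden = 0.865 × 40.21% / 18.40% = 1.8903
β_Brixley = 0.680 × 51.54% / 18.40% = 1.9047
β_P = Σ w_i β_i = 0.21×1.0900 + 0.16×0.1381 + 0.32×1.8903 + 0.31×1.9047 = 1.4463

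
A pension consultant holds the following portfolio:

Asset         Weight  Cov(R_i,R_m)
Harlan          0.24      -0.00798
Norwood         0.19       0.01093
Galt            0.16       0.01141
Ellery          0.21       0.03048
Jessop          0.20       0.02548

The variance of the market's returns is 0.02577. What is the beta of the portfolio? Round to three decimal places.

β_Harlan = -0.00798 / 0.02577 = -0.3097
β_Norwood = 0.01093 / 0.02577 = 0.4241
β_Galt = 0.01141 / 0.02577 = 0.4428
β_Ellery = 0.03048 / 0.02577 = 1.1828
β_Jessop = 0.02548 / 0.02577 = 0.9887
β_P = Σ w_i β_i = 0.24×-0.3097 + 0.19×0.4241 + 0.16×0.4428 + 0.21×1.1828 + 0.20×0.9887 = 0.5232

0.523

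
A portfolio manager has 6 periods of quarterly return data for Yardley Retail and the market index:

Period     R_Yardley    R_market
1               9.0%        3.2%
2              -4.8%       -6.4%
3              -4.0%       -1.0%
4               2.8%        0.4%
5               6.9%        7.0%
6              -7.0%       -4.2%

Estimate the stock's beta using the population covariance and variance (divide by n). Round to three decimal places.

1.202

Mean R_i = (9.0 − 4.8 − 4.0 + 2.8 + 6.9 − 7.0) / 6 = 0.4833%
Mean R_m = (3.2 − 6.4 − 1.0 + 0.4 + 7.0 − 4.2) / 6 = -0.1667%
Σ(R_i − R̄_i)(R_m − R̄_m) = 142.8233  ⇒  Cov = 142.8233 / 6 = 23.8039
Σ(R_m − R̄_m)² = 118.8333  ⇒  Var(R_m) = 118.8333 / 6 = 19.8056
β = Cov / Var(R_m) = 23.8039 / 19.8056 = 1.2019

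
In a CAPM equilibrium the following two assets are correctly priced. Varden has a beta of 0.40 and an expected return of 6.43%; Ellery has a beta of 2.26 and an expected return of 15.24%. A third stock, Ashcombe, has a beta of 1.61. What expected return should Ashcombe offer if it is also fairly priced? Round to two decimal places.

12.16%

MRP (SML slope) = (15.24% − 6.43%) / (2.26 − 0.40) = 8.81% / 1.86 = 4.7366%
R_f (intercept) = 6.43% − 0.40 × 4.7366% = 4.5354%
E(R_Ashcombe) = R_f + β × MRP = 4.5354% + 1.61 × 4.7366% = 12.16%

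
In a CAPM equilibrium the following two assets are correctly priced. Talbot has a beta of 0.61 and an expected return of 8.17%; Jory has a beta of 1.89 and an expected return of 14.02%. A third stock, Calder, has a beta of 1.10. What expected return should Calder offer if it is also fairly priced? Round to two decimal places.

10.41%

MRP (SML slope) = (14.02% − 8.17%) / (1.89 − 0.61) = 5.85% / 1.28 = 4.5703%
R_f (intercept) = 8.17% − 0.61 × 4.5703% = 5.3821%
E(R_Calder) = R_f + β × MRP = 5.3821% + 1.10 × 4.5703% = 10.41%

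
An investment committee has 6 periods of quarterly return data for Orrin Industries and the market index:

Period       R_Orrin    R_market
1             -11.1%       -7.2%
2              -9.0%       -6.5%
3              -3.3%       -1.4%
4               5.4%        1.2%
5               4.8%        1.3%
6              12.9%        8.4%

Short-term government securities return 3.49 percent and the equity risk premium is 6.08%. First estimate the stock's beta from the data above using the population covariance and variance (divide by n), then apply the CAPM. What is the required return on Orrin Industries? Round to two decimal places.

Mean R_i = (-11.1 − 9.0 − 3.3 + 5.4 + 4.8 + 12.9) / 6 = -0.0500%
Mean R_m = (-7.2 − 6.5 − 1.4 + 1.2 + 1.3 + 8.4) / 6 = -0.7000%
Σ(R_i − R̄_i)(R_m − R̄_m) = 263.9100  ⇒  Cov = 263.9100 / 6 = 43.9850
Σ(R_m − R̄_m)² = 166.8000  ⇒  Var(R_m) = 166.8000 / 6 = 27.8000
β = Cov / Var(R_m) = 43.9850 / 27.8000 = 1.5822
E(R) = R_f + β × MRP = 3.49% + 1.5822 × 6.08% = 13.11%

13.11%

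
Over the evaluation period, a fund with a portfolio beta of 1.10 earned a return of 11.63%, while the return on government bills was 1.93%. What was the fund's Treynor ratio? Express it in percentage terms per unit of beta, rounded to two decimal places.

Treynor = (R_P − R_f) / β_P = (11.63% − 1.93%) / 1.1000 = 9.70% / 1.1000 = 8.82%

8.82%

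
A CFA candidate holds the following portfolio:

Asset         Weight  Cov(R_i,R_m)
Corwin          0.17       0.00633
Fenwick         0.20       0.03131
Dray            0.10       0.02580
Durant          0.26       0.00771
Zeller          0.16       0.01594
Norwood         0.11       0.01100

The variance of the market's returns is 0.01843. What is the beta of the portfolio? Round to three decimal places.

β_Corwin = 0.00633 / 0.01843 = 0.3435
β_Fenwick = 0.03131 / 0.01843 = 1.6989
β_Dray = 0.02580 / 0.01843 = 1.3999
β_Durant = 0.00771 / 0.01843 = 0.4183
β_Zeller = 0.01594 / 0.01843 = 0.8649
β_Norwood = 0.01100 / 0.01843 = 0.5969
β_P = Σ w_i β_i = 0.17×0.3435 + 0.20×1.6989 + 0.10×1.3999 + 0.26×0.4183 + 0.16×0.8649 + 0.11×0.5969 = 0.8510

0.851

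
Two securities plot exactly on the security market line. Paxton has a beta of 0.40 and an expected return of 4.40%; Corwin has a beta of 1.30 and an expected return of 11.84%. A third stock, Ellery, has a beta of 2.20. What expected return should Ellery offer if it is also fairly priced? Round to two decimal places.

MRP (SML slope) = (11.84% − 4.40%) / (1.30 − 0.40) = 7.44% / 0.90 = 8.2667%
R_f (intercept) = 4.40% − 0.40 × 8.2667% = 1.0933%
E(R_Ellery) = R_f + β × MRP = 1.0933% + 2.20 × 8.2667% = 19.28%

19.28%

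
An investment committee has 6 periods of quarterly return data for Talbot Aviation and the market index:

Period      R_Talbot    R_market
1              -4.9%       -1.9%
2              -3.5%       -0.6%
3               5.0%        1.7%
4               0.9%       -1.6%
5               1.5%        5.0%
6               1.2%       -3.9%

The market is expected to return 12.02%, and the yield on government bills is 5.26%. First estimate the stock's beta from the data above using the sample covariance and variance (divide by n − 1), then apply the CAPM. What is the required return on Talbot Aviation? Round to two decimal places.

8.18%

Mean R_i = (-4.9 − 3.5 + 5.0 + 0.9 + 1.5 + 1.2) / 6 = 0.0333%
Mean R_m = (-1.9 − 0.6 + 1.7 − 1.6 + 5.0 − 3.9) / 6 = -0.2167%
Σ(R_i − R̄_i)(R_m − R̄_m) = 21.3333  ⇒  Cov = 21.3333 / 5 = 4.2667
Σ(R_m − R̄_m)² = 49.3483  ⇒  Var(R_m) = 49.3483 / 5 = 9.8697
β = Cov / Var(R_m) = 4.2667 / 9.8697 = 0.4323
MRP = 12.02% − 5.26% = 6.76%
E(R) = R_f + β × MRP = 5.26% + 0.4323 × 6.76% = 8.18%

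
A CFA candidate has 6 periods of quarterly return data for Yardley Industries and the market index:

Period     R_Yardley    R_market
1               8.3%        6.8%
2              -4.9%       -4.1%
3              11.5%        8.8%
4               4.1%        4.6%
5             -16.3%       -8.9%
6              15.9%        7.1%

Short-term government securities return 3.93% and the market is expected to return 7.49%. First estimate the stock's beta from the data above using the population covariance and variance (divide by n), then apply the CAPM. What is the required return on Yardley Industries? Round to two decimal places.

Mean R_i = (8.3 − 4.9 + 11.5 + 4.1 − 16.3 + 15.9) / 6 = 3.1000%
Mean R_m = (6.8 − 4.1 + 8.8 + 4.6 − 8.9 + 7.1) / 6 = 2.3833%
Σ(R_i − R̄_i)(R_m − R̄_m) = 410.2200  ⇒  Cov = 410.2200 / 6 = 68.3700
Σ(R_m − R̄_m)² = 257.1883  ⇒  Var(R_m) = 257.1883 / 6 = 42.8647
β = Cov / Var(R_m) = 68.3700 / 42.8647 = 1.5950
MRP = 7.49% − 3.93% = 3.56%
E(R) = R_f + β × MRP = 3.93% + 1.5950 × 3.56% = 9.61%

9.61%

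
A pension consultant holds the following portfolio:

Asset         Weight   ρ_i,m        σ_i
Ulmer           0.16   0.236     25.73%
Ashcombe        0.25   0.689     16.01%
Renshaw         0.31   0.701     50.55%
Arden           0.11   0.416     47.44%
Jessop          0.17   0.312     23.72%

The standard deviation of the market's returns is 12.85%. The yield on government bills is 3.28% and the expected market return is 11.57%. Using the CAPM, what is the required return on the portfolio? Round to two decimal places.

14.98%

β_Ulmer = 0.236 × 25.73% / 12.85% = 0.4726
β_Ashcombe = 0.689 × 16.01% / 12.85% = 0.8584
β_Renshaw = 0.701 × 50.55% / 12.85% = 2.7576
β_Arden = 0.416 × 47.44% / 12.85% = 1.5358
β_Jessop = 0.312 × 23.72% / 12.85% = 0.5759
β_P = Σ w_i β_i = 0.16×0.4726 + 0.25×0.8584 + 0.31×2.7576 + 0.11×1.5358 + 0.17×0.5759 = 1.4119
MRP = 11.57% − 3.28% = 8.29%
E(R_P) = R_f + β_P × MRP = 3.28% + 1.4119 × 8.29% = 14.98%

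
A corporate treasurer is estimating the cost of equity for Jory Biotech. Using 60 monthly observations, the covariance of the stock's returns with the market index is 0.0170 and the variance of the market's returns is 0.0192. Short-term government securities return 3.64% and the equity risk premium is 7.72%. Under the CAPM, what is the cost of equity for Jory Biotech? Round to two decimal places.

10.48%

β = Cov(R_i, R_m) / Var(R_m) = 0.0170 / 0.0192 = 0.8854
E(R) = R_f + β × MRP = 3.64% + 0.8854 × 7.72% = 10.48%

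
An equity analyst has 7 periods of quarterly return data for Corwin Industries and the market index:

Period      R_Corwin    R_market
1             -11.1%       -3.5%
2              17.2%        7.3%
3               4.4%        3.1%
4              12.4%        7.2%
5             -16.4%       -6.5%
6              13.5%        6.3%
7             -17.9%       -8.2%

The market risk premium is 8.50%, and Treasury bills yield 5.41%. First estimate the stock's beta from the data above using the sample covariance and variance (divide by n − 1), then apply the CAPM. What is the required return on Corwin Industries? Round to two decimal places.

Mean R_i = (-11.1 + 17.2 + 4.4 + 12.4 − 16.4 + 13.5 − 17.9) / 7 = 0.3000%
Mean R_m = (-3.5 + 7.3 + 3.1 + 7.2 − 6.5 + 6.3 − 8.2) / 7 = 0.8143%
Σ(R_i − R̄_i)(R_m − R̄_m) = 604.0500  ⇒  Cov = 604.0500 / 6 = 100.6750
Σ(R_m − R̄_m)² = 271.5286  ⇒  Var(R_m) = 271.5286 / 6 = 45.2548
β = Cov / Var(R_m) = 100.6750 / 45.2548 = 2.2246
E(R) = R_f + β × MRP = 5.41% + 2.2246 × 8.50% = 24.32%

24.32%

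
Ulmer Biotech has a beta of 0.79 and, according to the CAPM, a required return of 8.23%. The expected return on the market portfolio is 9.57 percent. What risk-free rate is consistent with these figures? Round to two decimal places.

E(R) = R_f + β(E(R_m) − R_f) = R_f(1 − β) + β·E(R_m)
8.23% = R_f × (1 − 0.79) + 0.79 × 9.57%
8.23% = R_f × 0.21 + 7.5603%
R_f = (8.23% − 7.5603%) / 0.21 = 3.19%

3.19%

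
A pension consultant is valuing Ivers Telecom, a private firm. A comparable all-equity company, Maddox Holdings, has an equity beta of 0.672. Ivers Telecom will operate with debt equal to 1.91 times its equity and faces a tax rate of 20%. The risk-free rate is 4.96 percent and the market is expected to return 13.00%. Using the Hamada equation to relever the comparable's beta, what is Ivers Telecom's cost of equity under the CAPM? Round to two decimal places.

β_L = β_U × [1 + (1 − t)(D/E)] = 0.672 × [1 + (1 − 0.20) × 1.91]
    = 0.672 × [1 + 0.80 × 1.91] = 0.672 × 2.5280 = 1.6988
MRP = 13.00% − 4.96% = 8.04%
E(R) = R_f + β_L × MRP = 4.96% + 1.6988 × 8.04% = 18.62%

18.62%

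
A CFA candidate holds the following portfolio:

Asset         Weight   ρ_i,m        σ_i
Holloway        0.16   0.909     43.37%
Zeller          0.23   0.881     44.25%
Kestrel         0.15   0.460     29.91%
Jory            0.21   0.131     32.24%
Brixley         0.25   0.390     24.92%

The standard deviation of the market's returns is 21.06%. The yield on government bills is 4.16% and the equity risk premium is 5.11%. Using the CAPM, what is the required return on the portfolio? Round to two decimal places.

β_Holloway = 0.909 × 43.37% / 21.06% = 1.8720
β_Zeller = 0.881 × 44.25% / 21.06% = 1.8511
β_Kestrel = 0.460 × 29.91% / 21.06% = 0.6533
β_Jory = 0.131 × 32.24% / 21.06% = 0.2005
β_Brixley = 0.390 × 24.92% / 21.06% = 0.4615
β_P = Σ w_i β_i = 0.16×1.8720 + 0.23×1.8511 + 0.15×0.6533 + 0.21×0.2005 + 0.25×0.4615 = 0.9807
E(R_P) = R_f + β_P × MRP = 4.16% + 0.9807 × 5.11% = 9.17%

9.17%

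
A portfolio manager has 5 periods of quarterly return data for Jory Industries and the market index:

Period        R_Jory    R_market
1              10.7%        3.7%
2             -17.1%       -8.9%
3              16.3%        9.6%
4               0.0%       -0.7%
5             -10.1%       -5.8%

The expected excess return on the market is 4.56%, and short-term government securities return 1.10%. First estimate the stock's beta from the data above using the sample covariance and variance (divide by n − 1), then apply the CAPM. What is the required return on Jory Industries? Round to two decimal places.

9.60%

Mean R_i = (10.7 − 17.1 + 16.3 + 0.0 − 10.1) / 5 = -0.0400%
Mean R_m = (3.7 − 8.9 + 9.6 − 0.7 − 5.8) / 5 = -0.4200%
Σ(R_i − R̄_i)(R_m − R̄_m) = 406.7560  ⇒  Cov = 406.7560 / 4 = 101.6890
Σ(R_m − R̄_m)² = 218.3080  ⇒  Var(R_m) = 218.3080 / 4 = 54.5770
β = Cov / Var(R_m) = 101.6890 / 54.5770 = 1.8632
E(R) = R_f + β × MRP = 1.10% + 1.8632 × 4.56% = 9.60%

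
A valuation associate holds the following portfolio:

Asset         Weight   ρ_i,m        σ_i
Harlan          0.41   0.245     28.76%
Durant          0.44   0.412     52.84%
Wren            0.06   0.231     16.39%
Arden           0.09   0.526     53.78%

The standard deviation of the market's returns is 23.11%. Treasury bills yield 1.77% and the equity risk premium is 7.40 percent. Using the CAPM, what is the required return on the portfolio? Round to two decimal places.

6.65%

β_Harlan = 0.245 × 28.76% / 23.11% = 0.3049
β_Durant = 0.412 × 52.84% / 23.11% = 0.9420
β_Wren = 0.231 × 16.39% / 23.11% = 0.1638
β_Arden = 0.526 × 53.78% / 23.11% = 1.2241
β_P = Σ w_i β_i = 0.41×0.3049 + 0.44×0.9420 + 0.06×0.1638 + 0.09×1.2241 = 0.6595
E(R_P) = R_f + β_P × MRP = 1.77% + 0.6595 × 7.40% = 6.65%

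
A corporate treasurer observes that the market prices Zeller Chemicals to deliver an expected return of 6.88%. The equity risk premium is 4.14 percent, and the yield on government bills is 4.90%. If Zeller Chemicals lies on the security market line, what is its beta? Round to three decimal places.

0.478

β = (E(R) − R_f) / MRP = (6.88% − 4.90%) / 4.14% = 1.98% / 4.14% = 0.478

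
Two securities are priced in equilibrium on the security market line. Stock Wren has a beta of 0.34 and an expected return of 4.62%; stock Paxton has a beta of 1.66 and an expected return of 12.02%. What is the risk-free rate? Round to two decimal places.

2.71%

Both satisfy E(R) = R_f + β·MRP, so the slope of the SML is
MRP = (12.02% − 4.62%) / (1.66 − 0.34) = 7.40% / 1.32 = 5.6061%
R_f = E(R_Wren) − β_Wren·MRP = 4.62% − 0.34 × 5.6061% = 2.7139%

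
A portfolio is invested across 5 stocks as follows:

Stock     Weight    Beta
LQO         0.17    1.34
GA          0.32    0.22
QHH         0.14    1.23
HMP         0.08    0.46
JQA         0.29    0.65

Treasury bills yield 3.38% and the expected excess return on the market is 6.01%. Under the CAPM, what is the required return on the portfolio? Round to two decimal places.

β_P = Σ w_i β_i = 0.17×1.34 + 0.32×0.22 + 0.14×1.23 + 0.08×0.46 + 0.29×0.65 = 0.6957
E(R_P) = R_f + β_P × MRP = 3.38% + 0.6957 × 6.01% = 7.56%

7.56%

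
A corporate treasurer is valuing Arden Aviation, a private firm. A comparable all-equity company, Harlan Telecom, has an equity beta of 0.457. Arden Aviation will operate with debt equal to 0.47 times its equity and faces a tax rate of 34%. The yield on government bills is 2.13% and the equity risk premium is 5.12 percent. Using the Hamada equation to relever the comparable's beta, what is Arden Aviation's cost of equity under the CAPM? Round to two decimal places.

β_L = β_U × [1 + (1 − t)(D/E)] = 0.457 × [1 + (1 − 0.34) × 0.47]
    = 0.457 × [1 + 0.66 × 0.47] = 0.457 × 1.3102 = 0.5988
E(R) = R_f + β_L × MRP = 2.13% + 0.5988 × 5.12% = 5.20%

5.20%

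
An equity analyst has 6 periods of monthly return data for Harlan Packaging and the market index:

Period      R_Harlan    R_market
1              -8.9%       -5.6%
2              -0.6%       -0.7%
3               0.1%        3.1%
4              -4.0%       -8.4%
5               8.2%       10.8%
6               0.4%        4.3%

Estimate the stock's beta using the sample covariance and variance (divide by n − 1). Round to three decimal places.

0.723

Mean R_i = (-8.9 − 0.6 + 0.1 − 4.0 + 8.2 + 0.4) / 6 = -0.8000%
Mean R_m = (-5.6 − 0.7 + 3.1 − 8.4 + 10.8 + 4.3) / 6 = 0.5833%
Σ(R_i − R̄_i)(R_m − R̄_m) = 177.2500  ⇒  Cov = 177.2500 / 5 = 35.4500
Σ(R_m − R̄_m)² = 245.1083  ⇒  Var(R_m) = 245.1083 / 5 = 49.0217
β = Cov / Var(R_m) = 35.4500 / 49.0217 = 0.7231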